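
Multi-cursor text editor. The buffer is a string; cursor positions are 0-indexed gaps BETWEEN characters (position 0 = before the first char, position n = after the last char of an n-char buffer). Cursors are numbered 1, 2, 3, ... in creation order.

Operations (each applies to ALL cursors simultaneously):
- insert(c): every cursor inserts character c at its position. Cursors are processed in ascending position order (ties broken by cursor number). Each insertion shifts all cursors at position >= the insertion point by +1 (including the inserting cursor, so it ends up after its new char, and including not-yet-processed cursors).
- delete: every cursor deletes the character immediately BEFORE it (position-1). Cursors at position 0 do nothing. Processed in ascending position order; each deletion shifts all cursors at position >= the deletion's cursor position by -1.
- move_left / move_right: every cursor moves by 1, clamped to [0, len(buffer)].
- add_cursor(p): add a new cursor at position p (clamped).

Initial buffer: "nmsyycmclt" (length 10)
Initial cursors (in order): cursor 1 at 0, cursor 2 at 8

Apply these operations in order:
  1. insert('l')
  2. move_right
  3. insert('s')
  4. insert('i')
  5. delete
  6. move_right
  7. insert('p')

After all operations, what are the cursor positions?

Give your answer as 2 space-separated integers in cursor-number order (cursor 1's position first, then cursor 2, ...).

Answer: 5 16

Derivation:
After op 1 (insert('l')): buffer="lnmsyycmcllt" (len 12), cursors c1@1 c2@10, authorship 1........2..
After op 2 (move_right): buffer="lnmsyycmcllt" (len 12), cursors c1@2 c2@11, authorship 1........2..
After op 3 (insert('s')): buffer="lnsmsyycmcllst" (len 14), cursors c1@3 c2@13, authorship 1.1.......2.2.
After op 4 (insert('i')): buffer="lnsimsyycmcllsit" (len 16), cursors c1@4 c2@15, authorship 1.11.......2.22.
After op 5 (delete): buffer="lnsmsyycmcllst" (len 14), cursors c1@3 c2@13, authorship 1.1.......2.2.
After op 6 (move_right): buffer="lnsmsyycmcllst" (len 14), cursors c1@4 c2@14, authorship 1.1.......2.2.
After op 7 (insert('p')): buffer="lnsmpsyycmcllstp" (len 16), cursors c1@5 c2@16, authorship 1.1.1......2.2.2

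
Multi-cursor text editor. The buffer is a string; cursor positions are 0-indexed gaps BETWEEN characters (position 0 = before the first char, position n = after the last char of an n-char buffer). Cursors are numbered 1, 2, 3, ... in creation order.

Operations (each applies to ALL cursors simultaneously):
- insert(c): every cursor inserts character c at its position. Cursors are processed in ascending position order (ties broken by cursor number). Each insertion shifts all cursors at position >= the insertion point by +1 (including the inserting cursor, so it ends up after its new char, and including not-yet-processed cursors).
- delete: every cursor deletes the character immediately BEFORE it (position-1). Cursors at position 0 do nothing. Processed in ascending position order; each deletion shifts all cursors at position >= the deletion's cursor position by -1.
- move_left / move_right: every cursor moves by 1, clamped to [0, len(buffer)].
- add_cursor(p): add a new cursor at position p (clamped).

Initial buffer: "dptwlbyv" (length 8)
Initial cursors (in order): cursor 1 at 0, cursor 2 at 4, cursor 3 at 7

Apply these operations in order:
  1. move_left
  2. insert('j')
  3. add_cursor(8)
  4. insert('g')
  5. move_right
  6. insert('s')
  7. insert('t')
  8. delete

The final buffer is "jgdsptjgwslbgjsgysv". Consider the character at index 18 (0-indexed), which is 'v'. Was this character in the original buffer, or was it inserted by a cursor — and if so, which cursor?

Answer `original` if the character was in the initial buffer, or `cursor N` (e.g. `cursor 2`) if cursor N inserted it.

Answer: original

Derivation:
After op 1 (move_left): buffer="dptwlbyv" (len 8), cursors c1@0 c2@3 c3@6, authorship ........
After op 2 (insert('j')): buffer="jdptjwlbjyv" (len 11), cursors c1@1 c2@5 c3@9, authorship 1...2...3..
After op 3 (add_cursor(8)): buffer="jdptjwlbjyv" (len 11), cursors c1@1 c2@5 c4@8 c3@9, authorship 1...2...3..
After op 4 (insert('g')): buffer="jgdptjgwlbgjgyv" (len 15), cursors c1@2 c2@7 c4@11 c3@13, authorship 11...22...433..
After op 5 (move_right): buffer="jgdptjgwlbgjgyv" (len 15), cursors c1@3 c2@8 c4@12 c3@14, authorship 11...22...433..
After op 6 (insert('s')): buffer="jgdsptjgwslbgjsgysv" (len 19), cursors c1@4 c2@10 c4@15 c3@18, authorship 11.1..22.2..4343.3.
After op 7 (insert('t')): buffer="jgdstptjgwstlbgjstgystv" (len 23), cursors c1@5 c2@12 c4@18 c3@22, authorship 11.11..22.22..43443.33.
After op 8 (delete): buffer="jgdsptjgwslbgjsgysv" (len 19), cursors c1@4 c2@10 c4@15 c3@18, authorship 11.1..22.2..4343.3.
Authorship (.=original, N=cursor N): 1 1 . 1 . . 2 2 . 2 . . 4 3 4 3 . 3 .
Index 18: author = original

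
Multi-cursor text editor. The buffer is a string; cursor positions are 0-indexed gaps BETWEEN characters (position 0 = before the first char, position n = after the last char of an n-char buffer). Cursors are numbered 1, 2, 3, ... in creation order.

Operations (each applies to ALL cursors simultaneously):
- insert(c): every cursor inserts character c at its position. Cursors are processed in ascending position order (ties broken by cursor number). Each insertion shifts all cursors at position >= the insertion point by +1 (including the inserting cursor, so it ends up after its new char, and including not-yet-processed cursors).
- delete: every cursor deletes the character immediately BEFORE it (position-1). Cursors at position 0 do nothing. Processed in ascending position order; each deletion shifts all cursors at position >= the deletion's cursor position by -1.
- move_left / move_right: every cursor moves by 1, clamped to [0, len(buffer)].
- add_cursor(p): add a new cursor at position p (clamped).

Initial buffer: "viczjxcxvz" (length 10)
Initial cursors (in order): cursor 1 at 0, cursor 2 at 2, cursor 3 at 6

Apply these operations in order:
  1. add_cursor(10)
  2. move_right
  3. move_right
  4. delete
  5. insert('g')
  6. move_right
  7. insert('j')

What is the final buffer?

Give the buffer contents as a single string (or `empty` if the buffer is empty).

After op 1 (add_cursor(10)): buffer="viczjxcxvz" (len 10), cursors c1@0 c2@2 c3@6 c4@10, authorship ..........
After op 2 (move_right): buffer="viczjxcxvz" (len 10), cursors c1@1 c2@3 c3@7 c4@10, authorship ..........
After op 3 (move_right): buffer="viczjxcxvz" (len 10), cursors c1@2 c2@4 c3@8 c4@10, authorship ..........
After op 4 (delete): buffer="vcjxcv" (len 6), cursors c1@1 c2@2 c3@5 c4@6, authorship ......
After op 5 (insert('g')): buffer="vgcgjxcgvg" (len 10), cursors c1@2 c2@4 c3@8 c4@10, authorship .1.2...3.4
After op 6 (move_right): buffer="vgcgjxcgvg" (len 10), cursors c1@3 c2@5 c3@9 c4@10, authorship .1.2...3.4
After op 7 (insert('j')): buffer="vgcjgjjxcgvjgj" (len 14), cursors c1@4 c2@7 c3@12 c4@14, authorship .1.12.2..3.344

Answer: vgcjgjjxcgvjgj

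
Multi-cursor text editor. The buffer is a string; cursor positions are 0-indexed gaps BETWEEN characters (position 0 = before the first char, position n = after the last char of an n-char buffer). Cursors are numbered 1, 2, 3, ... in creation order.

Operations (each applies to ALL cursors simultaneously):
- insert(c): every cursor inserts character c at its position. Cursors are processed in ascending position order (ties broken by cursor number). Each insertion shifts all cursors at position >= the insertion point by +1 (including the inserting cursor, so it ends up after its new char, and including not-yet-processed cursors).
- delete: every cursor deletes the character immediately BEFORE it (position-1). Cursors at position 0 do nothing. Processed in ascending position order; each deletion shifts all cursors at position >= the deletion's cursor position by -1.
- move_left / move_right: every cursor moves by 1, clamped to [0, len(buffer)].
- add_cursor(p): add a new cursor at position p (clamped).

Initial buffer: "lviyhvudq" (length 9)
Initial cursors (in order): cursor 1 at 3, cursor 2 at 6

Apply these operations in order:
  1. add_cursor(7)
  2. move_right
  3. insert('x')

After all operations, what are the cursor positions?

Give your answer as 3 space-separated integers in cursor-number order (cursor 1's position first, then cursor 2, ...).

Answer: 5 9 11

Derivation:
After op 1 (add_cursor(7)): buffer="lviyhvudq" (len 9), cursors c1@3 c2@6 c3@7, authorship .........
After op 2 (move_right): buffer="lviyhvudq" (len 9), cursors c1@4 c2@7 c3@8, authorship .........
After op 3 (insert('x')): buffer="lviyxhvuxdxq" (len 12), cursors c1@5 c2@9 c3@11, authorship ....1...2.3.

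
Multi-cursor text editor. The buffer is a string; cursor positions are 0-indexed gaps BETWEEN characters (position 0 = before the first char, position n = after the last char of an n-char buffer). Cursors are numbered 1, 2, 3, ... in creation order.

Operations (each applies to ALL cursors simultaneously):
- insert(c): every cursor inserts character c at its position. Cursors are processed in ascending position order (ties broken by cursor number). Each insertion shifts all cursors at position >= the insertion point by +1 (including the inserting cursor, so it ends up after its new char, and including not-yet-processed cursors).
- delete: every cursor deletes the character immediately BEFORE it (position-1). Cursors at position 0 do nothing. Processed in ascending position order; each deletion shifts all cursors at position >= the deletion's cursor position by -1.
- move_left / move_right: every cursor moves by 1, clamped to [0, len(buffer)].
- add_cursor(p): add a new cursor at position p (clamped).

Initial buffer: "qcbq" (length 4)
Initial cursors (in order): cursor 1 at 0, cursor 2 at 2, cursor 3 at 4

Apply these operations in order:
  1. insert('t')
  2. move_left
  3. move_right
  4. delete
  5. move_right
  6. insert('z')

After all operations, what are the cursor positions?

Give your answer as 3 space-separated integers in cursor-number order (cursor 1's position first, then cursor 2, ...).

After op 1 (insert('t')): buffer="tqctbqt" (len 7), cursors c1@1 c2@4 c3@7, authorship 1..2..3
After op 2 (move_left): buffer="tqctbqt" (len 7), cursors c1@0 c2@3 c3@6, authorship 1..2..3
After op 3 (move_right): buffer="tqctbqt" (len 7), cursors c1@1 c2@4 c3@7, authorship 1..2..3
After op 4 (delete): buffer="qcbq" (len 4), cursors c1@0 c2@2 c3@4, authorship ....
After op 5 (move_right): buffer="qcbq" (len 4), cursors c1@1 c2@3 c3@4, authorship ....
After op 6 (insert('z')): buffer="qzcbzqz" (len 7), cursors c1@2 c2@5 c3@7, authorship .1..2.3

Answer: 2 5 7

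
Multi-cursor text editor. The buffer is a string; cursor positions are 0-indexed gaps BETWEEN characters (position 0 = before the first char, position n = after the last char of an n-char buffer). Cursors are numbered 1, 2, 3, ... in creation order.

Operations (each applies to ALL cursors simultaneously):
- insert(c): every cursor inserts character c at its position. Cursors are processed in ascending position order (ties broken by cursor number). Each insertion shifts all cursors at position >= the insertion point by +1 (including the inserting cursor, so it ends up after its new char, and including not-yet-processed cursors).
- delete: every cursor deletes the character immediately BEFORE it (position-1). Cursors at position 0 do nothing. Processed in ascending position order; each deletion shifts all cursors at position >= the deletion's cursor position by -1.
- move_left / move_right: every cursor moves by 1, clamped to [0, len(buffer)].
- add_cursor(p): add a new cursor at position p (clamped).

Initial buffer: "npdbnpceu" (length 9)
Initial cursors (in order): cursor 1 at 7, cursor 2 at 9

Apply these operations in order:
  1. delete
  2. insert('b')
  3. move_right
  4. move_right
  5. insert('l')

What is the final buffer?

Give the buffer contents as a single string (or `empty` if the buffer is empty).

After op 1 (delete): buffer="npdbnpe" (len 7), cursors c1@6 c2@7, authorship .......
After op 2 (insert('b')): buffer="npdbnpbeb" (len 9), cursors c1@7 c2@9, authorship ......1.2
After op 3 (move_right): buffer="npdbnpbeb" (len 9), cursors c1@8 c2@9, authorship ......1.2
After op 4 (move_right): buffer="npdbnpbeb" (len 9), cursors c1@9 c2@9, authorship ......1.2
After op 5 (insert('l')): buffer="npdbnpbebll" (len 11), cursors c1@11 c2@11, authorship ......1.212

Answer: npdbnpbebll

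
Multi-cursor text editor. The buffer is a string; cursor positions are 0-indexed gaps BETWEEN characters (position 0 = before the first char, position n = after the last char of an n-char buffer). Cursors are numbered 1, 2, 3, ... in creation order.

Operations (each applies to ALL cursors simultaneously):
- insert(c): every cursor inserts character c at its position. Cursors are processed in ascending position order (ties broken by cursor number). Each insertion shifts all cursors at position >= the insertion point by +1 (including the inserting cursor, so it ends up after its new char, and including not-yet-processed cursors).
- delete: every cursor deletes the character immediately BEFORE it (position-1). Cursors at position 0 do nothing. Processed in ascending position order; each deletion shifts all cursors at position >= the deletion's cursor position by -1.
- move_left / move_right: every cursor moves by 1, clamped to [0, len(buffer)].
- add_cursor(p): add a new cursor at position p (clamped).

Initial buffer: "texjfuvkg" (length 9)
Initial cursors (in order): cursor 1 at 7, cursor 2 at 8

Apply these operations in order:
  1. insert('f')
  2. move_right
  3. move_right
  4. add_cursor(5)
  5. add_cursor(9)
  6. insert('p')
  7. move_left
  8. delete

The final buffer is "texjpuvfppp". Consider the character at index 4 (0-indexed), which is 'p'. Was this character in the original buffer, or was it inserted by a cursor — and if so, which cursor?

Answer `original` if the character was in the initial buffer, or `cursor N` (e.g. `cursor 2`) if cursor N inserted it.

After op 1 (insert('f')): buffer="texjfuvfkfg" (len 11), cursors c1@8 c2@10, authorship .......1.2.
After op 2 (move_right): buffer="texjfuvfkfg" (len 11), cursors c1@9 c2@11, authorship .......1.2.
After op 3 (move_right): buffer="texjfuvfkfg" (len 11), cursors c1@10 c2@11, authorship .......1.2.
After op 4 (add_cursor(5)): buffer="texjfuvfkfg" (len 11), cursors c3@5 c1@10 c2@11, authorship .......1.2.
After op 5 (add_cursor(9)): buffer="texjfuvfkfg" (len 11), cursors c3@5 c4@9 c1@10 c2@11, authorship .......1.2.
After op 6 (insert('p')): buffer="texjfpuvfkpfpgp" (len 15), cursors c3@6 c4@11 c1@13 c2@15, authorship .....3..1.421.2
After op 7 (move_left): buffer="texjfpuvfkpfpgp" (len 15), cursors c3@5 c4@10 c1@12 c2@14, authorship .....3..1.421.2
After op 8 (delete): buffer="texjpuvfppp" (len 11), cursors c3@4 c4@8 c1@9 c2@10, authorship ....3..1412
Authorship (.=original, N=cursor N): . . . . 3 . . 1 4 1 2
Index 4: author = 3

Answer: cursor 3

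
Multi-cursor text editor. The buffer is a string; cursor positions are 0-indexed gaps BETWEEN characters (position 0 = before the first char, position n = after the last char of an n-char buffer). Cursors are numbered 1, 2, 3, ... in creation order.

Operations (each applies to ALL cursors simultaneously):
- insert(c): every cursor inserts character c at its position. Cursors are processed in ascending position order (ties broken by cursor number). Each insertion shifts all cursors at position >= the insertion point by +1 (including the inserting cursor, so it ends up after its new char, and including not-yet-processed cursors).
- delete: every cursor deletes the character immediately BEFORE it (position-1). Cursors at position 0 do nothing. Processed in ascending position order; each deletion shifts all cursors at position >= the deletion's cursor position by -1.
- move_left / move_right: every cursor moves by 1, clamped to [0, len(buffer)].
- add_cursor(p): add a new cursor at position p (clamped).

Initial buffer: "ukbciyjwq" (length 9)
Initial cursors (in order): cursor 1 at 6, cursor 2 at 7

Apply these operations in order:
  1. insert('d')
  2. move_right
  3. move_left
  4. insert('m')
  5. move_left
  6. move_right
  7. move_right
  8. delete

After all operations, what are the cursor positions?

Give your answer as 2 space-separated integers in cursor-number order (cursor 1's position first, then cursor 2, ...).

Answer: 8 10

Derivation:
After op 1 (insert('d')): buffer="ukbciydjdwq" (len 11), cursors c1@7 c2@9, authorship ......1.2..
After op 2 (move_right): buffer="ukbciydjdwq" (len 11), cursors c1@8 c2@10, authorship ......1.2..
After op 3 (move_left): buffer="ukbciydjdwq" (len 11), cursors c1@7 c2@9, authorship ......1.2..
After op 4 (insert('m')): buffer="ukbciydmjdmwq" (len 13), cursors c1@8 c2@11, authorship ......11.22..
After op 5 (move_left): buffer="ukbciydmjdmwq" (len 13), cursors c1@7 c2@10, authorship ......11.22..
After op 6 (move_right): buffer="ukbciydmjdmwq" (len 13), cursors c1@8 c2@11, authorship ......11.22..
After op 7 (move_right): buffer="ukbciydmjdmwq" (len 13), cursors c1@9 c2@12, authorship ......11.22..
After op 8 (delete): buffer="ukbciydmdmq" (len 11), cursors c1@8 c2@10, authorship ......1122.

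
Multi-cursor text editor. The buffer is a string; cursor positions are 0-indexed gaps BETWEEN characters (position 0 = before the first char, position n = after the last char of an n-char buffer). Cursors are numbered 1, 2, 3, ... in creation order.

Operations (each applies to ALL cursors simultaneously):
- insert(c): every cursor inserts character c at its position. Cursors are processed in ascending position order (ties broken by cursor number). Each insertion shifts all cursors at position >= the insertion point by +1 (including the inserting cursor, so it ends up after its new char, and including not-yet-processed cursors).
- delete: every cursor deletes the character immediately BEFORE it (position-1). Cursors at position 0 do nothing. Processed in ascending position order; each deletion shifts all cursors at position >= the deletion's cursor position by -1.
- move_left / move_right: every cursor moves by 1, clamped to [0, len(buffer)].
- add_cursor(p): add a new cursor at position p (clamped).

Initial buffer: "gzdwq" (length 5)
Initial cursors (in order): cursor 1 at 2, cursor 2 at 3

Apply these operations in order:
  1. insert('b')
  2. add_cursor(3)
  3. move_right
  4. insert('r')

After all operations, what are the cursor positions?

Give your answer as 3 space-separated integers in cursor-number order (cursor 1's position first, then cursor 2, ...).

Answer: 6 9 6

Derivation:
After op 1 (insert('b')): buffer="gzbdbwq" (len 7), cursors c1@3 c2@5, authorship ..1.2..
After op 2 (add_cursor(3)): buffer="gzbdbwq" (len 7), cursors c1@3 c3@3 c2@5, authorship ..1.2..
After op 3 (move_right): buffer="gzbdbwq" (len 7), cursors c1@4 c3@4 c2@6, authorship ..1.2..
After op 4 (insert('r')): buffer="gzbdrrbwrq" (len 10), cursors c1@6 c3@6 c2@9, authorship ..1.132.2.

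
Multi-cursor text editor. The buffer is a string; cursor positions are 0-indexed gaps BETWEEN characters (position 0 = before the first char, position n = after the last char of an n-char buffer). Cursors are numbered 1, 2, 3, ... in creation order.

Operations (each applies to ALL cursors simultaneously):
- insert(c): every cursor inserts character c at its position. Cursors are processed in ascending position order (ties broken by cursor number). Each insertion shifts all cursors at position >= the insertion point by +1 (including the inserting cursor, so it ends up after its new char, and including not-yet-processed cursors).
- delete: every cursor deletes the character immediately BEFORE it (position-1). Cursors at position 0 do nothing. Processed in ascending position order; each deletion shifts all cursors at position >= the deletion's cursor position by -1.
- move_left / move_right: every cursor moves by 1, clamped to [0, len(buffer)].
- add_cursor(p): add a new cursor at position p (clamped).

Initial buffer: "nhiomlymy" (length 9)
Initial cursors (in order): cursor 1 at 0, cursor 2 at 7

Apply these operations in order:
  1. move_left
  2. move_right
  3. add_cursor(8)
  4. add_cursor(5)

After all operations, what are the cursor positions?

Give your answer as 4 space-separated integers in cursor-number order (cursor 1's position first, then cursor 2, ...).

Answer: 1 7 8 5

Derivation:
After op 1 (move_left): buffer="nhiomlymy" (len 9), cursors c1@0 c2@6, authorship .........
After op 2 (move_right): buffer="nhiomlymy" (len 9), cursors c1@1 c2@7, authorship .........
After op 3 (add_cursor(8)): buffer="nhiomlymy" (len 9), cursors c1@1 c2@7 c3@8, authorship .........
After op 4 (add_cursor(5)): buffer="nhiomlymy" (len 9), cursors c1@1 c4@5 c2@7 c3@8, authorship .........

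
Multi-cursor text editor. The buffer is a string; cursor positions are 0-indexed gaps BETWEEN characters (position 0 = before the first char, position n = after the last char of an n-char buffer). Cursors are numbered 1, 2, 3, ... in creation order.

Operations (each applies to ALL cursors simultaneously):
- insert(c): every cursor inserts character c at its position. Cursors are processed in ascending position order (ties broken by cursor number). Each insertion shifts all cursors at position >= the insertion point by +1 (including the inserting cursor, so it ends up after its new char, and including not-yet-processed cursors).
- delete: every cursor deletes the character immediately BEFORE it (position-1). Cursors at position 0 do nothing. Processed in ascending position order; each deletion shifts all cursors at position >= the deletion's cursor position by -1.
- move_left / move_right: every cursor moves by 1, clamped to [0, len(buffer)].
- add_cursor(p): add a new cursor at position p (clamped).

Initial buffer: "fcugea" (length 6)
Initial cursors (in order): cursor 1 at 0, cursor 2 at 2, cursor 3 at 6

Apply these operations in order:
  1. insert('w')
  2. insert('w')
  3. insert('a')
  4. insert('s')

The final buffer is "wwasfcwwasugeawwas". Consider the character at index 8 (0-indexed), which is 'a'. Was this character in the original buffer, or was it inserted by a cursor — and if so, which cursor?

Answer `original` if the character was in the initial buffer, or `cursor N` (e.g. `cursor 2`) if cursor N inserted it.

After op 1 (insert('w')): buffer="wfcwugeaw" (len 9), cursors c1@1 c2@4 c3@9, authorship 1..2....3
After op 2 (insert('w')): buffer="wwfcwwugeaww" (len 12), cursors c1@2 c2@6 c3@12, authorship 11..22....33
After op 3 (insert('a')): buffer="wwafcwwaugeawwa" (len 15), cursors c1@3 c2@8 c3@15, authorship 111..222....333
After op 4 (insert('s')): buffer="wwasfcwwasugeawwas" (len 18), cursors c1@4 c2@10 c3@18, authorship 1111..2222....3333
Authorship (.=original, N=cursor N): 1 1 1 1 . . 2 2 2 2 . . . . 3 3 3 3
Index 8: author = 2

Answer: cursor 2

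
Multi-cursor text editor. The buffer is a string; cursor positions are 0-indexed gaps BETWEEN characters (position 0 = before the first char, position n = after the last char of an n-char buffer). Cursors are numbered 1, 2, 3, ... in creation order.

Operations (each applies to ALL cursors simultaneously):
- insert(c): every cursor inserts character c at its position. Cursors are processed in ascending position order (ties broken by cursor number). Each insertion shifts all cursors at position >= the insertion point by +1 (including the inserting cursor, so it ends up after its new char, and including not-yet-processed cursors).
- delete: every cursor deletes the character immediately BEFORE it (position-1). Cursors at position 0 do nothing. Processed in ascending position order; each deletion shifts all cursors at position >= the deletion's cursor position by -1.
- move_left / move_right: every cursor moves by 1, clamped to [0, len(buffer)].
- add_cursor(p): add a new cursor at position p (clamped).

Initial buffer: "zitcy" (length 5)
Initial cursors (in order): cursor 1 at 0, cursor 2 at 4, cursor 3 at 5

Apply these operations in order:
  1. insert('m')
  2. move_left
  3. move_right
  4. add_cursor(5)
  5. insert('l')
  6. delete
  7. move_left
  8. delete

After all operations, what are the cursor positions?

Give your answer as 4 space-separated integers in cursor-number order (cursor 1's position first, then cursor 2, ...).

After op 1 (insert('m')): buffer="mzitcmym" (len 8), cursors c1@1 c2@6 c3@8, authorship 1....2.3
After op 2 (move_left): buffer="mzitcmym" (len 8), cursors c1@0 c2@5 c3@7, authorship 1....2.3
After op 3 (move_right): buffer="mzitcmym" (len 8), cursors c1@1 c2@6 c3@8, authorship 1....2.3
After op 4 (add_cursor(5)): buffer="mzitcmym" (len 8), cursors c1@1 c4@5 c2@6 c3@8, authorship 1....2.3
After op 5 (insert('l')): buffer="mlzitclmlyml" (len 12), cursors c1@2 c4@7 c2@9 c3@12, authorship 11....422.33
After op 6 (delete): buffer="mzitcmym" (len 8), cursors c1@1 c4@5 c2@6 c3@8, authorship 1....2.3
After op 7 (move_left): buffer="mzitcmym" (len 8), cursors c1@0 c4@4 c2@5 c3@7, authorship 1....2.3
After op 8 (delete): buffer="mzimm" (len 5), cursors c1@0 c2@3 c4@3 c3@4, authorship 1..23

Answer: 0 3 4 3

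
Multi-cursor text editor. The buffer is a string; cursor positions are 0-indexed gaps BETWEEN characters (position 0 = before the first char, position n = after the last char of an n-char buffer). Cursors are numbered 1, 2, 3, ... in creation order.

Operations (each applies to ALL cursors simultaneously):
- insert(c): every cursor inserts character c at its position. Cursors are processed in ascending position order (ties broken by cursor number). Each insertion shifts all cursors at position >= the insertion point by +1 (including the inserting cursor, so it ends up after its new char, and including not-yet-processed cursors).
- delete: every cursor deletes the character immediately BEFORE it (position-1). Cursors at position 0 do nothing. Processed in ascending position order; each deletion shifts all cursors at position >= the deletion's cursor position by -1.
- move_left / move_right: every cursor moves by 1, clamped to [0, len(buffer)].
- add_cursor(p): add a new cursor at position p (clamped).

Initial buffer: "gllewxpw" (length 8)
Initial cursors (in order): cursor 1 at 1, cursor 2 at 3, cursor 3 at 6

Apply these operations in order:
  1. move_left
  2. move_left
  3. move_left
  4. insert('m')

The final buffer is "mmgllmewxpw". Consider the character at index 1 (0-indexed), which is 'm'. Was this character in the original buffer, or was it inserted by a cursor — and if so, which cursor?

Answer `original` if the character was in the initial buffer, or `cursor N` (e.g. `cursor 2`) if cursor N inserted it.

Answer: cursor 2

Derivation:
After op 1 (move_left): buffer="gllewxpw" (len 8), cursors c1@0 c2@2 c3@5, authorship ........
After op 2 (move_left): buffer="gllewxpw" (len 8), cursors c1@0 c2@1 c3@4, authorship ........
After op 3 (move_left): buffer="gllewxpw" (len 8), cursors c1@0 c2@0 c3@3, authorship ........
After op 4 (insert('m')): buffer="mmgllmewxpw" (len 11), cursors c1@2 c2@2 c3@6, authorship 12...3.....
Authorship (.=original, N=cursor N): 1 2 . . . 3 . . . . .
Index 1: author = 2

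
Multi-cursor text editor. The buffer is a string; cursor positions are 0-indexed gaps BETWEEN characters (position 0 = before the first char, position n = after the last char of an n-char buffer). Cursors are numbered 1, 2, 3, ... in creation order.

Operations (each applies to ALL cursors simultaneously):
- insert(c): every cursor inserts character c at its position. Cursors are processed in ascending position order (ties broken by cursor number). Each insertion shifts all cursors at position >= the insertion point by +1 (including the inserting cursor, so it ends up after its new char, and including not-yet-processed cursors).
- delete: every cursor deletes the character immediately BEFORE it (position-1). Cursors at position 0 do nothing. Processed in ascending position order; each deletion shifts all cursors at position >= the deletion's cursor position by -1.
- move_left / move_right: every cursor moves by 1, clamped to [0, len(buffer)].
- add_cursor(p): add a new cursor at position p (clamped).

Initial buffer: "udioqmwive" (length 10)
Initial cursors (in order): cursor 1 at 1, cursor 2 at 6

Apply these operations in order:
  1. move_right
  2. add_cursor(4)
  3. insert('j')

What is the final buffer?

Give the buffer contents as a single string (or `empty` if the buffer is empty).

Answer: udjiojqmwjive

Derivation:
After op 1 (move_right): buffer="udioqmwive" (len 10), cursors c1@2 c2@7, authorship ..........
After op 2 (add_cursor(4)): buffer="udioqmwive" (len 10), cursors c1@2 c3@4 c2@7, authorship ..........
After op 3 (insert('j')): buffer="udjiojqmwjive" (len 13), cursors c1@3 c3@6 c2@10, authorship ..1..3...2...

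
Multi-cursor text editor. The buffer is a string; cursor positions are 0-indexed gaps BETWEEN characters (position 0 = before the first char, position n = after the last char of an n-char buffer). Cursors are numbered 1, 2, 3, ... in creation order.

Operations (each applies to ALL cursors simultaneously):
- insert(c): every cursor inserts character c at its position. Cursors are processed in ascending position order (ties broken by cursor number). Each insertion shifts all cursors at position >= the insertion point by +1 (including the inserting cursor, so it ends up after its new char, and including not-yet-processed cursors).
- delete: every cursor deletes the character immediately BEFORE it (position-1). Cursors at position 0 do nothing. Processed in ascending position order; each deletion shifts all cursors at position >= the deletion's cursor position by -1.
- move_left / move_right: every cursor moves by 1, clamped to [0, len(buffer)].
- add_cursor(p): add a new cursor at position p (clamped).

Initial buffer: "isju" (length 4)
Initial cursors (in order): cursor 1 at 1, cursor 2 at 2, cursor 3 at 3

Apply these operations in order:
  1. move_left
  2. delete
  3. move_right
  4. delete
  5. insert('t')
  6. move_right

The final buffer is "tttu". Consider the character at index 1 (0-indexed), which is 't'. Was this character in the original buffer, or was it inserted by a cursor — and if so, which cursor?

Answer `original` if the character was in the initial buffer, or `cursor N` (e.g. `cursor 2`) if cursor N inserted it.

After op 1 (move_left): buffer="isju" (len 4), cursors c1@0 c2@1 c3@2, authorship ....
After op 2 (delete): buffer="ju" (len 2), cursors c1@0 c2@0 c3@0, authorship ..
After op 3 (move_right): buffer="ju" (len 2), cursors c1@1 c2@1 c3@1, authorship ..
After op 4 (delete): buffer="u" (len 1), cursors c1@0 c2@0 c3@0, authorship .
After op 5 (insert('t')): buffer="tttu" (len 4), cursors c1@3 c2@3 c3@3, authorship 123.
After op 6 (move_right): buffer="tttu" (len 4), cursors c1@4 c2@4 c3@4, authorship 123.
Authorship (.=original, N=cursor N): 1 2 3 .
Index 1: author = 2

Answer: cursor 2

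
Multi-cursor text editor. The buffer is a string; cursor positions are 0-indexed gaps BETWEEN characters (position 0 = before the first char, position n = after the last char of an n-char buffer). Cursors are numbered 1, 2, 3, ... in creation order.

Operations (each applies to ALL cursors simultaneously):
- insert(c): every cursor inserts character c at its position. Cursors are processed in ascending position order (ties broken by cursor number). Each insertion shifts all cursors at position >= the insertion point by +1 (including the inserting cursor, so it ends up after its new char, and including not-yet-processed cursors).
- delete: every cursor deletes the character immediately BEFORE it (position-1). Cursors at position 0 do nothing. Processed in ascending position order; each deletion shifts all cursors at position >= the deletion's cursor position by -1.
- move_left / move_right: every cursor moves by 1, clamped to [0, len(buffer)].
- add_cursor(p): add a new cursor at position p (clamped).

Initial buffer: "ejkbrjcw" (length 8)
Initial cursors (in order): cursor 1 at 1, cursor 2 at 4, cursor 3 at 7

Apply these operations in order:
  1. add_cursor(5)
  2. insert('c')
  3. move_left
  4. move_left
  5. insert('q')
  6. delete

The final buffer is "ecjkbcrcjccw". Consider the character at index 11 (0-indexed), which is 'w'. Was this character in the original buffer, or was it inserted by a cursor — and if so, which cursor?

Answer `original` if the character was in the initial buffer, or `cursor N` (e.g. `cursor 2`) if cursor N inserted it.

Answer: original

Derivation:
After op 1 (add_cursor(5)): buffer="ejkbrjcw" (len 8), cursors c1@1 c2@4 c4@5 c3@7, authorship ........
After op 2 (insert('c')): buffer="ecjkbcrcjccw" (len 12), cursors c1@2 c2@6 c4@8 c3@11, authorship .1...2.4..3.
After op 3 (move_left): buffer="ecjkbcrcjccw" (len 12), cursors c1@1 c2@5 c4@7 c3@10, authorship .1...2.4..3.
After op 4 (move_left): buffer="ecjkbcrcjccw" (len 12), cursors c1@0 c2@4 c4@6 c3@9, authorship .1...2.4..3.
After op 5 (insert('q')): buffer="qecjkqbcqrcjqccw" (len 16), cursors c1@1 c2@6 c4@9 c3@13, authorship 1.1..2.24.4.3.3.
After op 6 (delete): buffer="ecjkbcrcjccw" (len 12), cursors c1@0 c2@4 c4@6 c3@9, authorship .1...2.4..3.
Authorship (.=original, N=cursor N): . 1 . . . 2 . 4 . . 3 .
Index 11: author = original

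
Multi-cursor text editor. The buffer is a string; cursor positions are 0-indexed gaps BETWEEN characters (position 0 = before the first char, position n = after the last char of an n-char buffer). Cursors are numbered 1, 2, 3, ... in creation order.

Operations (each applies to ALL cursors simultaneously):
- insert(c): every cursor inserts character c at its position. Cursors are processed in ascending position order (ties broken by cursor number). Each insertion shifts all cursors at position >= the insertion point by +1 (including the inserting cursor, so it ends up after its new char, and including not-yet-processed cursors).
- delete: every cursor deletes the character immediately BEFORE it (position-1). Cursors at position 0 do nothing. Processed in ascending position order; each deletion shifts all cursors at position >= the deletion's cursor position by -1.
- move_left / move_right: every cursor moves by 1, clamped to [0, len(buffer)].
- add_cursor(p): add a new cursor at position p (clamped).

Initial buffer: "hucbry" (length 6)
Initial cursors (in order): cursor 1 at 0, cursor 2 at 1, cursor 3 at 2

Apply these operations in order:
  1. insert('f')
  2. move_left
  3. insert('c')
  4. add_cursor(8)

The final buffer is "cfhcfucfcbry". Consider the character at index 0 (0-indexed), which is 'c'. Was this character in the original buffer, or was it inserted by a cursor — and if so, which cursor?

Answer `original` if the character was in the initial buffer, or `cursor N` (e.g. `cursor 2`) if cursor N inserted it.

Answer: cursor 1

Derivation:
After op 1 (insert('f')): buffer="fhfufcbry" (len 9), cursors c1@1 c2@3 c3@5, authorship 1.2.3....
After op 2 (move_left): buffer="fhfufcbry" (len 9), cursors c1@0 c2@2 c3@4, authorship 1.2.3....
After op 3 (insert('c')): buffer="cfhcfucfcbry" (len 12), cursors c1@1 c2@4 c3@7, authorship 11.22.33....
After op 4 (add_cursor(8)): buffer="cfhcfucfcbry" (len 12), cursors c1@1 c2@4 c3@7 c4@8, authorship 11.22.33....
Authorship (.=original, N=cursor N): 1 1 . 2 2 . 3 3 . . . .
Index 0: author = 1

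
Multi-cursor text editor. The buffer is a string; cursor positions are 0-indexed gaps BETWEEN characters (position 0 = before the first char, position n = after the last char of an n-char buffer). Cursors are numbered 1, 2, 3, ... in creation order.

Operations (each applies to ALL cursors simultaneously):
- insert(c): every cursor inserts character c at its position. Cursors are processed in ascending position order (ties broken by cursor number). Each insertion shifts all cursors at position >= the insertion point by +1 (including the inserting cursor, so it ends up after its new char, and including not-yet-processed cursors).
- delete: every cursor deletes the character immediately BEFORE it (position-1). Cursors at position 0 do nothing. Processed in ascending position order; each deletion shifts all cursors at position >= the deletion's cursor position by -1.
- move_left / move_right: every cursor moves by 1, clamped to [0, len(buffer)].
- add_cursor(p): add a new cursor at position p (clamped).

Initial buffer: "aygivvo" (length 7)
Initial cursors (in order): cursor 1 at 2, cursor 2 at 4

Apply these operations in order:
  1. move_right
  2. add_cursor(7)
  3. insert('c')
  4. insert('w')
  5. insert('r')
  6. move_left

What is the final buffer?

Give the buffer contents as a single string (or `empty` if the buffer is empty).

After op 1 (move_right): buffer="aygivvo" (len 7), cursors c1@3 c2@5, authorship .......
After op 2 (add_cursor(7)): buffer="aygivvo" (len 7), cursors c1@3 c2@5 c3@7, authorship .......
After op 3 (insert('c')): buffer="aygcivcvoc" (len 10), cursors c1@4 c2@7 c3@10, authorship ...1..2..3
After op 4 (insert('w')): buffer="aygcwivcwvocw" (len 13), cursors c1@5 c2@9 c3@13, authorship ...11..22..33
After op 5 (insert('r')): buffer="aygcwrivcwrvocwr" (len 16), cursors c1@6 c2@11 c3@16, authorship ...111..222..333
After op 6 (move_left): buffer="aygcwrivcwrvocwr" (len 16), cursors c1@5 c2@10 c3@15, authorship ...111..222..333

Answer: aygcwrivcwrvocwr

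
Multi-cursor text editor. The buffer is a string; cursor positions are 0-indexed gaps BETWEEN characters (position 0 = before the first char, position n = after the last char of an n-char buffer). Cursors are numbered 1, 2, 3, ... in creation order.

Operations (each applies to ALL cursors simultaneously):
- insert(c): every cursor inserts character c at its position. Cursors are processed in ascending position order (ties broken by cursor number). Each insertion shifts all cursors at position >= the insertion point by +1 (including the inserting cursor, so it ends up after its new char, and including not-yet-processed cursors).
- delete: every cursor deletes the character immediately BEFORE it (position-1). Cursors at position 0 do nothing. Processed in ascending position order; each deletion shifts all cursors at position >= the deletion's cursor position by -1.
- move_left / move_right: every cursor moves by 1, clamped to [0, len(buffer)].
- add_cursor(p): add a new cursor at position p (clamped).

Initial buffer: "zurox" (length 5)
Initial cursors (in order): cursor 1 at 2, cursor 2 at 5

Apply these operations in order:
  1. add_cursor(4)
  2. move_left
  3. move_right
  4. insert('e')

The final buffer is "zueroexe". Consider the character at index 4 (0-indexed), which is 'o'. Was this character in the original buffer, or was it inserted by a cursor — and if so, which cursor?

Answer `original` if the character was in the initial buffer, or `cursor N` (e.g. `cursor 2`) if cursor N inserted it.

After op 1 (add_cursor(4)): buffer="zurox" (len 5), cursors c1@2 c3@4 c2@5, authorship .....
After op 2 (move_left): buffer="zurox" (len 5), cursors c1@1 c3@3 c2@4, authorship .....
After op 3 (move_right): buffer="zurox" (len 5), cursors c1@2 c3@4 c2@5, authorship .....
After op 4 (insert('e')): buffer="zueroexe" (len 8), cursors c1@3 c3@6 c2@8, authorship ..1..3.2
Authorship (.=original, N=cursor N): . . 1 . . 3 . 2
Index 4: author = original

Answer: original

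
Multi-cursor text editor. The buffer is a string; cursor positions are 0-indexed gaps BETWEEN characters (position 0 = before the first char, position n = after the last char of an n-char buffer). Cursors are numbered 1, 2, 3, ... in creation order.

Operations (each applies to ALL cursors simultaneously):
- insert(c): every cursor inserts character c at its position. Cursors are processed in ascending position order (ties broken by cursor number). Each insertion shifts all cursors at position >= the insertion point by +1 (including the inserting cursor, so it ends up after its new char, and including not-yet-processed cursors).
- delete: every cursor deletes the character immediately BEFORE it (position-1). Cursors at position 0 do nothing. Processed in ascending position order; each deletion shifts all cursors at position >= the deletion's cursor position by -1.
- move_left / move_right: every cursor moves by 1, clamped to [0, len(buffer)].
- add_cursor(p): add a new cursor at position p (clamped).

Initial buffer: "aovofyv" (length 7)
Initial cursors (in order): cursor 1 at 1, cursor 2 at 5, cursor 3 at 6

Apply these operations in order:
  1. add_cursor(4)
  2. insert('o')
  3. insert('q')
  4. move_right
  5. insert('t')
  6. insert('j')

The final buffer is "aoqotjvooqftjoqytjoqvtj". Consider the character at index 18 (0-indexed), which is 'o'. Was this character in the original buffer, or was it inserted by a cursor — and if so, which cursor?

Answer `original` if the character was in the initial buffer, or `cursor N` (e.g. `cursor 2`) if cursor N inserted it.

After op 1 (add_cursor(4)): buffer="aovofyv" (len 7), cursors c1@1 c4@4 c2@5 c3@6, authorship .......
After op 2 (insert('o')): buffer="aoovoofoyov" (len 11), cursors c1@2 c4@6 c2@8 c3@10, authorship .1...4.2.3.
After op 3 (insert('q')): buffer="aoqovooqfoqyoqv" (len 15), cursors c1@3 c4@8 c2@11 c3@14, authorship .11...44.22.33.
After op 4 (move_right): buffer="aoqovooqfoqyoqv" (len 15), cursors c1@4 c4@9 c2@12 c3@15, authorship .11...44.22.33.
After op 5 (insert('t')): buffer="aoqotvooqftoqytoqvt" (len 19), cursors c1@5 c4@11 c2@15 c3@19, authorship .11.1..44.422.233.3
After op 6 (insert('j')): buffer="aoqotjvooqftjoqytjoqvtj" (len 23), cursors c1@6 c4@13 c2@18 c3@23, authorship .11.11..44.4422.2233.33
Authorship (.=original, N=cursor N): . 1 1 . 1 1 . . 4 4 . 4 4 2 2 . 2 2 3 3 . 3 3
Index 18: author = 3

Answer: cursor 3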